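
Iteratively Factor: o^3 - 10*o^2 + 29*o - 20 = (o - 4)*(o^2 - 6*o + 5) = (o - 5)*(o - 4)*(o - 1)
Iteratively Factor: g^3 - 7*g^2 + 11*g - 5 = (g - 1)*(g^2 - 6*g + 5) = (g - 1)^2*(g - 5)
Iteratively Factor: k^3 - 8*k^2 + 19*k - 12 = (k - 4)*(k^2 - 4*k + 3) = (k - 4)*(k - 3)*(k - 1)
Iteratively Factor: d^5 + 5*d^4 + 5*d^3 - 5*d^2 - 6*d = (d + 1)*(d^4 + 4*d^3 + d^2 - 6*d) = d*(d + 1)*(d^3 + 4*d^2 + d - 6) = d*(d - 1)*(d + 1)*(d^2 + 5*d + 6) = d*(d - 1)*(d + 1)*(d + 2)*(d + 3)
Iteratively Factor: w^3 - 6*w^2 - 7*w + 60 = (w - 5)*(w^2 - w - 12) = (w - 5)*(w + 3)*(w - 4)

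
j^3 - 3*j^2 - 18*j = j*(j - 6)*(j + 3)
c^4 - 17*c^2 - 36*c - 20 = (c - 5)*(c + 1)*(c + 2)^2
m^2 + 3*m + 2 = (m + 1)*(m + 2)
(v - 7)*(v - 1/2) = v^2 - 15*v/2 + 7/2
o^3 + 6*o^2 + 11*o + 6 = (o + 1)*(o + 2)*(o + 3)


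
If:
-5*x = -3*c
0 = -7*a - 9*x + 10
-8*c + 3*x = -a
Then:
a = 155/122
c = 25/122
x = 15/122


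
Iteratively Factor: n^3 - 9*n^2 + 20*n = (n - 4)*(n^2 - 5*n) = n*(n - 4)*(n - 5)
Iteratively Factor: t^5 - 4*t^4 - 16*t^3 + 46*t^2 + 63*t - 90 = (t - 5)*(t^4 + t^3 - 11*t^2 - 9*t + 18) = (t - 5)*(t + 3)*(t^3 - 2*t^2 - 5*t + 6) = (t - 5)*(t + 2)*(t + 3)*(t^2 - 4*t + 3) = (t - 5)*(t - 3)*(t + 2)*(t + 3)*(t - 1)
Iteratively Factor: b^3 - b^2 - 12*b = (b)*(b^2 - b - 12) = b*(b + 3)*(b - 4)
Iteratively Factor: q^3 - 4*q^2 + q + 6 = (q - 2)*(q^2 - 2*q - 3) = (q - 2)*(q + 1)*(q - 3)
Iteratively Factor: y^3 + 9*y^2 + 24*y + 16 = (y + 4)*(y^2 + 5*y + 4) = (y + 1)*(y + 4)*(y + 4)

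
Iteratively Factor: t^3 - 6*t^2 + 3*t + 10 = (t - 5)*(t^2 - t - 2) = (t - 5)*(t - 2)*(t + 1)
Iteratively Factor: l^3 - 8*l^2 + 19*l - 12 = (l - 4)*(l^2 - 4*l + 3) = (l - 4)*(l - 1)*(l - 3)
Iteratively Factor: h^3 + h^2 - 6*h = (h)*(h^2 + h - 6) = h*(h + 3)*(h - 2)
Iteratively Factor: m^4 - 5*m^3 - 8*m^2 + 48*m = (m)*(m^3 - 5*m^2 - 8*m + 48) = m*(m - 4)*(m^2 - m - 12) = m*(m - 4)*(m + 3)*(m - 4)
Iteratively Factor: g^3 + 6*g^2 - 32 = (g + 4)*(g^2 + 2*g - 8) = (g - 2)*(g + 4)*(g + 4)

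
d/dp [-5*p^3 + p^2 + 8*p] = -15*p^2 + 2*p + 8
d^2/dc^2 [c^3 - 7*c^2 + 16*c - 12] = 6*c - 14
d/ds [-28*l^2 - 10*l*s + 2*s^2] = -10*l + 4*s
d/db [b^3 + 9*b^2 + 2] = 3*b*(b + 6)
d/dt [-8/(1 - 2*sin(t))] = -16*cos(t)/(2*sin(t) - 1)^2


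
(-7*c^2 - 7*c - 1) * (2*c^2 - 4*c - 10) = -14*c^4 + 14*c^3 + 96*c^2 + 74*c + 10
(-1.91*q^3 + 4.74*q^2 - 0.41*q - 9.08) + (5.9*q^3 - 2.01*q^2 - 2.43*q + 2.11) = 3.99*q^3 + 2.73*q^2 - 2.84*q - 6.97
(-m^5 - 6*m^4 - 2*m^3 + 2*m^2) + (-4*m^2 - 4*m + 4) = -m^5 - 6*m^4 - 2*m^3 - 2*m^2 - 4*m + 4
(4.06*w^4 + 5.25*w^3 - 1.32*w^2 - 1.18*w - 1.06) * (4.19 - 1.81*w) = -7.3486*w^5 + 7.5089*w^4 + 24.3867*w^3 - 3.395*w^2 - 3.0256*w - 4.4414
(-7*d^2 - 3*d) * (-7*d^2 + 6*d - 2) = 49*d^4 - 21*d^3 - 4*d^2 + 6*d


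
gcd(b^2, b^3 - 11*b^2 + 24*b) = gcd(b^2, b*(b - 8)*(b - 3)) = b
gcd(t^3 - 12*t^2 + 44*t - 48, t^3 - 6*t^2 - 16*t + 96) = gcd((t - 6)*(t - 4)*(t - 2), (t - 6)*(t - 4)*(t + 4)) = t^2 - 10*t + 24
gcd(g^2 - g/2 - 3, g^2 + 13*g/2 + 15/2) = g + 3/2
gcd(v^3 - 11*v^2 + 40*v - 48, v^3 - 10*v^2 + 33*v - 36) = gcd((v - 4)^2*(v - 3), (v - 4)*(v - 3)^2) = v^2 - 7*v + 12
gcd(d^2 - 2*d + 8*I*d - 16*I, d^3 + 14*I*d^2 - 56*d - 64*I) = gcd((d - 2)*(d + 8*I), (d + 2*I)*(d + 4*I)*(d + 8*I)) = d + 8*I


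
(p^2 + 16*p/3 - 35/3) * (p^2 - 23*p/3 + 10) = p^4 - 7*p^3/3 - 383*p^2/9 + 1285*p/9 - 350/3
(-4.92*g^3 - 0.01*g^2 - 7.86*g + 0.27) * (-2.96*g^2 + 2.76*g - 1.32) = 14.5632*g^5 - 13.5496*g^4 + 29.7324*g^3 - 22.4796*g^2 + 11.1204*g - 0.3564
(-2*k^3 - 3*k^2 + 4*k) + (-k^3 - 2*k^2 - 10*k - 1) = -3*k^3 - 5*k^2 - 6*k - 1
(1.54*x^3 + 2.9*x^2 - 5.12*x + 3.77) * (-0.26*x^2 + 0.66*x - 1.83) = -0.4004*x^5 + 0.2624*x^4 + 0.427*x^3 - 9.6664*x^2 + 11.8578*x - 6.8991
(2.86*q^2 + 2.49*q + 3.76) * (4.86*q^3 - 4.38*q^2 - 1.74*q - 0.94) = 13.8996*q^5 - 0.425399999999998*q^4 + 2.391*q^3 - 23.4898*q^2 - 8.883*q - 3.5344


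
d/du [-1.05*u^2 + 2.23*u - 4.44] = 2.23 - 2.1*u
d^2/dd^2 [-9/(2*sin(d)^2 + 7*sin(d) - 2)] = 9*(16*sin(d)^4 + 42*sin(d)^3 + 41*sin(d)^2 - 70*sin(d) - 106)/(7*sin(d) - cos(2*d) - 1)^3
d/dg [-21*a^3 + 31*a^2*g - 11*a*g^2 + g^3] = 31*a^2 - 22*a*g + 3*g^2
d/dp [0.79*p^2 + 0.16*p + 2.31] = 1.58*p + 0.16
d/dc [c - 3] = 1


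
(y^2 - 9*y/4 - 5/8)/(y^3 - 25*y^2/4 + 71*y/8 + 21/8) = (2*y - 5)/(2*y^2 - 13*y + 21)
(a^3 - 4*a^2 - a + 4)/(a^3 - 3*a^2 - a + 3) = (a - 4)/(a - 3)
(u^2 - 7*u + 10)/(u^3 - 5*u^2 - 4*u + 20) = 1/(u + 2)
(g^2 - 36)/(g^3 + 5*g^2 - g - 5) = (g^2 - 36)/(g^3 + 5*g^2 - g - 5)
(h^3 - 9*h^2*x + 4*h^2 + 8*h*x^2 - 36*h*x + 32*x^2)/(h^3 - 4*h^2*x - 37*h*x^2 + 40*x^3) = (h + 4)/(h + 5*x)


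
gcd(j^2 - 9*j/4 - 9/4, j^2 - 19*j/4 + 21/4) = j - 3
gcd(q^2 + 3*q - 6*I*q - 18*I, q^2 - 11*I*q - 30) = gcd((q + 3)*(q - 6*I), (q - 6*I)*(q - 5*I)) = q - 6*I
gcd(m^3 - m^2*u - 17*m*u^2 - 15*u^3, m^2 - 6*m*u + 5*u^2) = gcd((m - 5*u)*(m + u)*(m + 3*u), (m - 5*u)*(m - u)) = -m + 5*u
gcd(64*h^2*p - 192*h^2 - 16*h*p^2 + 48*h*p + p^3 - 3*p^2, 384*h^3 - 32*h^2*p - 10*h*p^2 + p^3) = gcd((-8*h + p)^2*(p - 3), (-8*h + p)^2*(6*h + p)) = 64*h^2 - 16*h*p + p^2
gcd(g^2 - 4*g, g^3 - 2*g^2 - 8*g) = g^2 - 4*g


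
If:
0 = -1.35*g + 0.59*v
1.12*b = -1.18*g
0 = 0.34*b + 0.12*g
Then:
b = 0.00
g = 0.00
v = 0.00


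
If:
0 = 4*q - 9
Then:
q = 9/4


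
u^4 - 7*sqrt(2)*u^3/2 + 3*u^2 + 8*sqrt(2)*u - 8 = (u - 2*sqrt(2))^2*(u - sqrt(2)/2)*(u + sqrt(2))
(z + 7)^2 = z^2 + 14*z + 49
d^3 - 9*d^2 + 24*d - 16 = (d - 4)^2*(d - 1)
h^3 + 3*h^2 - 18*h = h*(h - 3)*(h + 6)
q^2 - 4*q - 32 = (q - 8)*(q + 4)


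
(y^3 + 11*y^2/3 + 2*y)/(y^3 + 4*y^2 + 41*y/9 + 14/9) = 3*y*(y + 3)/(3*y^2 + 10*y + 7)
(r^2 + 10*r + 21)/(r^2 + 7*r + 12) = (r + 7)/(r + 4)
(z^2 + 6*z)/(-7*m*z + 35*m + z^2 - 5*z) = z*(z + 6)/(-7*m*z + 35*m + z^2 - 5*z)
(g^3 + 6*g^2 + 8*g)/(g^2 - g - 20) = g*(g + 2)/(g - 5)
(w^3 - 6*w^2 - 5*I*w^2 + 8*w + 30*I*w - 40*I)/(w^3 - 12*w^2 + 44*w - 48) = (w - 5*I)/(w - 6)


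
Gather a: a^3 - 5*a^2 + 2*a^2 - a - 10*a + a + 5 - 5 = a^3 - 3*a^2 - 10*a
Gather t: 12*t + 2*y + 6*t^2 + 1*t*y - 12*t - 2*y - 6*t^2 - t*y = 0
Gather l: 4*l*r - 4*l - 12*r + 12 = l*(4*r - 4) - 12*r + 12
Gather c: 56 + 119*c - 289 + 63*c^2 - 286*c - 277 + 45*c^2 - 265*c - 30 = 108*c^2 - 432*c - 540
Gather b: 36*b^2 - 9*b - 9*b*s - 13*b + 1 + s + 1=36*b^2 + b*(-9*s - 22) + s + 2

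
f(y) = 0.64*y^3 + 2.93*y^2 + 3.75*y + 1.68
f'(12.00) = 350.55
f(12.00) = 1574.52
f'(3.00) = 38.61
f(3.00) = 56.58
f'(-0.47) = 1.42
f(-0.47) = 0.50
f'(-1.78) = -0.60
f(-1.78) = 0.68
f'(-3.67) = 8.10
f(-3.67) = -4.25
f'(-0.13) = 3.02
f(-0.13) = 1.24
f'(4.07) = 59.40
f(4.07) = 108.63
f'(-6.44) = 45.64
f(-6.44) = -71.89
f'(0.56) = 7.63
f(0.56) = 4.81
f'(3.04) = 39.31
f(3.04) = 58.14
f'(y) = 1.92*y^2 + 5.86*y + 3.75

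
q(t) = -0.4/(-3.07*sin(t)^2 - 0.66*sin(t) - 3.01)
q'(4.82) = 0.01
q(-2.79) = 0.13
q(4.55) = 0.07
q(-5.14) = 0.07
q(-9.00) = 0.12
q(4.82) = 0.07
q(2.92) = 0.12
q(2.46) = 0.09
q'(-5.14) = -0.03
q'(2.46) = 0.07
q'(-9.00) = -0.06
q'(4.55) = -0.01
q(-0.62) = 0.11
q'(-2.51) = -0.07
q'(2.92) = 0.07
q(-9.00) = 0.12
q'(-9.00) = -0.06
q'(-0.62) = 0.07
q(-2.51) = 0.11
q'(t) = -0.4*(6.14*sin(t)*cos(t) + 0.66*cos(t))/(-3.07*sin(t)^2 - 0.66*sin(t) - 3.01)^2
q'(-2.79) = -0.06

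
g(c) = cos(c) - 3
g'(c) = -sin(c)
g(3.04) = -3.99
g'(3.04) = -0.10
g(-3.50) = -3.94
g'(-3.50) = -0.35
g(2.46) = -3.78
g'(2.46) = -0.63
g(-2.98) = -3.99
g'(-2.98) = 0.16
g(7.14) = -2.35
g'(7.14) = -0.76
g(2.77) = -3.93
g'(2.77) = -0.36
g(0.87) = -2.36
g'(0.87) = -0.76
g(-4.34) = -3.36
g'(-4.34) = -0.93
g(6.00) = -2.04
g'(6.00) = 0.28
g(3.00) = -3.99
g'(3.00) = -0.14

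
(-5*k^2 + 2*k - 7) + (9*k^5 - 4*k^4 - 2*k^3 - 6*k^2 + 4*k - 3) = 9*k^5 - 4*k^4 - 2*k^3 - 11*k^2 + 6*k - 10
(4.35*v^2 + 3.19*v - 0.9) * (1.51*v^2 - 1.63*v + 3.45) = 6.5685*v^4 - 2.2736*v^3 + 8.4488*v^2 + 12.4725*v - 3.105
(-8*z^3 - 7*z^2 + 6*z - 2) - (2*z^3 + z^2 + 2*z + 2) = -10*z^3 - 8*z^2 + 4*z - 4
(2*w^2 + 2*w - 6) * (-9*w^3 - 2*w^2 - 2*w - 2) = -18*w^5 - 22*w^4 + 46*w^3 + 4*w^2 + 8*w + 12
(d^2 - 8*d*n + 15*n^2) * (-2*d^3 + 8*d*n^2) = -2*d^5 + 16*d^4*n - 22*d^3*n^2 - 64*d^2*n^3 + 120*d*n^4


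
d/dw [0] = 0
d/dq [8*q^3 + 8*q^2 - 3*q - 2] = 24*q^2 + 16*q - 3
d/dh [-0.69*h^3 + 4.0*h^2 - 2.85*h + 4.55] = -2.07*h^2 + 8.0*h - 2.85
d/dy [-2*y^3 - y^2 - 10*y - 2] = -6*y^2 - 2*y - 10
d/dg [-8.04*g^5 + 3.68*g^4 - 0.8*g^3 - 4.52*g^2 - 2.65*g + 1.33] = -40.2*g^4 + 14.72*g^3 - 2.4*g^2 - 9.04*g - 2.65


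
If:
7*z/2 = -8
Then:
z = -16/7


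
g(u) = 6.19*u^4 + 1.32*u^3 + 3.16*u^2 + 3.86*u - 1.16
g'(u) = 24.76*u^3 + 3.96*u^2 + 6.32*u + 3.86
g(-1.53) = 29.52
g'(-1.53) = -85.22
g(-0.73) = -1.05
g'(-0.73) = -8.28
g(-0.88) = 0.70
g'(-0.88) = -15.51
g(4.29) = 2274.40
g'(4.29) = 2058.74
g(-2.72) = 323.97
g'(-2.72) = -482.29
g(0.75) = 6.03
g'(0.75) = 21.27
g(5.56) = 6260.35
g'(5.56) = 4417.16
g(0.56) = 2.83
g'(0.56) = 12.99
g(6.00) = 8443.12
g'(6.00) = 5532.50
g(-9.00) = 39870.37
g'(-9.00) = -17782.30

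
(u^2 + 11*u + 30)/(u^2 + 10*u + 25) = (u + 6)/(u + 5)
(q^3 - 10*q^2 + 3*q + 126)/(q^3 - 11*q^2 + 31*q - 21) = (q^2 - 3*q - 18)/(q^2 - 4*q + 3)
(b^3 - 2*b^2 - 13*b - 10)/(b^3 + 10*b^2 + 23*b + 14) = (b - 5)/(b + 7)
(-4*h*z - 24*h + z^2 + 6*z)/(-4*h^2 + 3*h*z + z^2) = (-4*h*z - 24*h + z^2 + 6*z)/(-4*h^2 + 3*h*z + z^2)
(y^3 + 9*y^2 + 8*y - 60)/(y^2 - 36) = (y^2 + 3*y - 10)/(y - 6)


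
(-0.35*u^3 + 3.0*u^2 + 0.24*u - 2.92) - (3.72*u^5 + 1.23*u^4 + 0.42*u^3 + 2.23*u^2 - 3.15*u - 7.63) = -3.72*u^5 - 1.23*u^4 - 0.77*u^3 + 0.77*u^2 + 3.39*u + 4.71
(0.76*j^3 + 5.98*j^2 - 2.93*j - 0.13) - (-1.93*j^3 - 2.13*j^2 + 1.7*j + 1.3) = 2.69*j^3 + 8.11*j^2 - 4.63*j - 1.43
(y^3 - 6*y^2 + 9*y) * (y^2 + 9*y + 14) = y^5 + 3*y^4 - 31*y^3 - 3*y^2 + 126*y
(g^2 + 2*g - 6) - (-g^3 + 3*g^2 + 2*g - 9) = g^3 - 2*g^2 + 3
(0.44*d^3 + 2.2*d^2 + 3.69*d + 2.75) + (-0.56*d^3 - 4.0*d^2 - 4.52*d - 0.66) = -0.12*d^3 - 1.8*d^2 - 0.83*d + 2.09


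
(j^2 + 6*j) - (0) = j^2 + 6*j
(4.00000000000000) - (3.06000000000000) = 0.940000000000000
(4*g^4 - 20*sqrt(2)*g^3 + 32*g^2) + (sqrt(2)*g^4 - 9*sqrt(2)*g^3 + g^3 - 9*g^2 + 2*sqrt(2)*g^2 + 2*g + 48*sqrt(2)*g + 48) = sqrt(2)*g^4 + 4*g^4 - 29*sqrt(2)*g^3 + g^3 + 2*sqrt(2)*g^2 + 23*g^2 + 2*g + 48*sqrt(2)*g + 48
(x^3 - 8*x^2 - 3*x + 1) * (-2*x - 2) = -2*x^4 + 14*x^3 + 22*x^2 + 4*x - 2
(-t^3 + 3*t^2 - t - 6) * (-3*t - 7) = 3*t^4 - 2*t^3 - 18*t^2 + 25*t + 42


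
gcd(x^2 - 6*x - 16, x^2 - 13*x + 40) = x - 8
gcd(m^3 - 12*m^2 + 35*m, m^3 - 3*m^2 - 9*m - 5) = m - 5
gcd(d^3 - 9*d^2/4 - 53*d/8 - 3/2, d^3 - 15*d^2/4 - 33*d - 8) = d + 1/4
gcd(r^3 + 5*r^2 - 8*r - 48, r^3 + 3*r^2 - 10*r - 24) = r^2 + r - 12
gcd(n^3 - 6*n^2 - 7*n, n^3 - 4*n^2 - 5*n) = n^2 + n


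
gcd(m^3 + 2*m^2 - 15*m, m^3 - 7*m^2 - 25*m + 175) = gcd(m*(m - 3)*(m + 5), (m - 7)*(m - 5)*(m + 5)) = m + 5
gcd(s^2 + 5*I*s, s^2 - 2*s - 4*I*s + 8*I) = 1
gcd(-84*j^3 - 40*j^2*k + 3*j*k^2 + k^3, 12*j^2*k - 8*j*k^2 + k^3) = 6*j - k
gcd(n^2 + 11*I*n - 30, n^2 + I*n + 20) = n + 5*I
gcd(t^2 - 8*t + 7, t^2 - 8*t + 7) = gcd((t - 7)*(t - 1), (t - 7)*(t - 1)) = t^2 - 8*t + 7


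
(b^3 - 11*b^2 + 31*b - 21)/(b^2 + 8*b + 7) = (b^3 - 11*b^2 + 31*b - 21)/(b^2 + 8*b + 7)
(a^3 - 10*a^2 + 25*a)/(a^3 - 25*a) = (a - 5)/(a + 5)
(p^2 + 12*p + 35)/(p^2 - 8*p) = (p^2 + 12*p + 35)/(p*(p - 8))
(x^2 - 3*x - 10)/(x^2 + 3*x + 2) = (x - 5)/(x + 1)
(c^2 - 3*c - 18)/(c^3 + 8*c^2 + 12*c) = (c^2 - 3*c - 18)/(c*(c^2 + 8*c + 12))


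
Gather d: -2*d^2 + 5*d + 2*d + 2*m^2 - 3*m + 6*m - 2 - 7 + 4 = -2*d^2 + 7*d + 2*m^2 + 3*m - 5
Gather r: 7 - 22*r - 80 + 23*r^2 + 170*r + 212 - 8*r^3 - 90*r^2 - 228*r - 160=-8*r^3 - 67*r^2 - 80*r - 21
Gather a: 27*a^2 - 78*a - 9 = 27*a^2 - 78*a - 9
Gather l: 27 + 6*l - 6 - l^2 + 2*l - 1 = -l^2 + 8*l + 20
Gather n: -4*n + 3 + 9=12 - 4*n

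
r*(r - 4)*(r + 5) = r^3 + r^2 - 20*r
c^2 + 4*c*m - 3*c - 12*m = (c - 3)*(c + 4*m)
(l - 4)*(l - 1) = l^2 - 5*l + 4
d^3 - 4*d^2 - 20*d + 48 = (d - 6)*(d - 2)*(d + 4)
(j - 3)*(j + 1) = j^2 - 2*j - 3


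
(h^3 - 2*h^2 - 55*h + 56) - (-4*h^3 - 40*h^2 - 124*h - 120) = 5*h^3 + 38*h^2 + 69*h + 176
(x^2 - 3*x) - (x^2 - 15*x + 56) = 12*x - 56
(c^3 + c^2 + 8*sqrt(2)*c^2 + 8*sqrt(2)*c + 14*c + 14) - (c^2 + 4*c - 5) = c^3 + 8*sqrt(2)*c^2 + 10*c + 8*sqrt(2)*c + 19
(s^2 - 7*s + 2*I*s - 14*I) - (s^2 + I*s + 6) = -7*s + I*s - 6 - 14*I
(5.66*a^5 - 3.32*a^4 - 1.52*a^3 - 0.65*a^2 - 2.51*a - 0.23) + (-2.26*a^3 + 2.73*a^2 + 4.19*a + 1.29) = 5.66*a^5 - 3.32*a^4 - 3.78*a^3 + 2.08*a^2 + 1.68*a + 1.06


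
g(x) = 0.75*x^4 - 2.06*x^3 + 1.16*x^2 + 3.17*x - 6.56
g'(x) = 3.0*x^3 - 6.18*x^2 + 2.32*x + 3.17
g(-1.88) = 14.64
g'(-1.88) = -42.97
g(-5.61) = 1118.74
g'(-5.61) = -734.02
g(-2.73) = 77.00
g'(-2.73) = -110.26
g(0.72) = -4.24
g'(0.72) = 2.76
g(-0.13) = -6.95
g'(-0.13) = 2.76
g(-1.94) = 17.32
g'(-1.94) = -46.49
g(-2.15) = 28.49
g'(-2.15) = -60.20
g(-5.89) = 1338.60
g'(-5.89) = -837.90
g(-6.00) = 1433.14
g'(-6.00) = -881.23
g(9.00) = 3534.94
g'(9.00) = 1710.47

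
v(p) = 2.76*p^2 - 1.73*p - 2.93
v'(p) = 5.52*p - 1.73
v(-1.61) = 7.01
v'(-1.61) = -10.62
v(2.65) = 11.87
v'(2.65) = 12.90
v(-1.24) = 3.46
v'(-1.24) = -8.57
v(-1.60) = 6.90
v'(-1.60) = -10.56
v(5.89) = 82.63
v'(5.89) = 30.78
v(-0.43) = -1.68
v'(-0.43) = -4.10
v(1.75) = 2.50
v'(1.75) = 7.93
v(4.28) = 40.22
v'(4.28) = 21.90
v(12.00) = 373.75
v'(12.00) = 64.51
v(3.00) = 16.72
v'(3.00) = 14.83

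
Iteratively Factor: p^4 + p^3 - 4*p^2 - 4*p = (p + 2)*(p^3 - p^2 - 2*p) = p*(p + 2)*(p^2 - p - 2) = p*(p + 1)*(p + 2)*(p - 2)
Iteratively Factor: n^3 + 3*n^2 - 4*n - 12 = (n - 2)*(n^2 + 5*n + 6) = (n - 2)*(n + 3)*(n + 2)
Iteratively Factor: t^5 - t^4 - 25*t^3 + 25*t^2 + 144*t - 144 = (t + 3)*(t^4 - 4*t^3 - 13*t^2 + 64*t - 48) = (t + 3)*(t + 4)*(t^3 - 8*t^2 + 19*t - 12) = (t - 1)*(t + 3)*(t + 4)*(t^2 - 7*t + 12) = (t - 3)*(t - 1)*(t + 3)*(t + 4)*(t - 4)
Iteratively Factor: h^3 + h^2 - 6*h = (h)*(h^2 + h - 6) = h*(h - 2)*(h + 3)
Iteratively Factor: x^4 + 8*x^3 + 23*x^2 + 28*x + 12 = (x + 2)*(x^3 + 6*x^2 + 11*x + 6) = (x + 1)*(x + 2)*(x^2 + 5*x + 6) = (x + 1)*(x + 2)^2*(x + 3)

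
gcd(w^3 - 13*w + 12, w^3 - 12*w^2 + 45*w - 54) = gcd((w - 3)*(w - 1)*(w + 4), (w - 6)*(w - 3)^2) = w - 3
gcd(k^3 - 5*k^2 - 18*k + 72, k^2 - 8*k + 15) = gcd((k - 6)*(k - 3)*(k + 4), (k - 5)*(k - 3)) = k - 3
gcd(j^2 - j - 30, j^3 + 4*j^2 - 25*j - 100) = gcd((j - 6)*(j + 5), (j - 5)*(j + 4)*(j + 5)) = j + 5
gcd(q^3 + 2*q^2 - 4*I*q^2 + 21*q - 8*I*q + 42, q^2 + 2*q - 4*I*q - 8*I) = q + 2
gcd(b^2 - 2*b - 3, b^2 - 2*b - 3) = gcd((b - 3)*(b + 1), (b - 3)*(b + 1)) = b^2 - 2*b - 3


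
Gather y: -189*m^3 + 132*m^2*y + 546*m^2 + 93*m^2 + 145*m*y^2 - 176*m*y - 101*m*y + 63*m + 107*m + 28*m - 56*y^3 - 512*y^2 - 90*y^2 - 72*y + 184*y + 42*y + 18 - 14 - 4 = -189*m^3 + 639*m^2 + 198*m - 56*y^3 + y^2*(145*m - 602) + y*(132*m^2 - 277*m + 154)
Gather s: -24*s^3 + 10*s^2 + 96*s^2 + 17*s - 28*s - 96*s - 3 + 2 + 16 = -24*s^3 + 106*s^2 - 107*s + 15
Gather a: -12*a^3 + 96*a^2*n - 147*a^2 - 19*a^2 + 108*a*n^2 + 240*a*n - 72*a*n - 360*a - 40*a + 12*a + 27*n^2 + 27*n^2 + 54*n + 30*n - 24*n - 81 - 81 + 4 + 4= -12*a^3 + a^2*(96*n - 166) + a*(108*n^2 + 168*n - 388) + 54*n^2 + 60*n - 154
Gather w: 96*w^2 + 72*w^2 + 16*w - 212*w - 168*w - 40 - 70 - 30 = 168*w^2 - 364*w - 140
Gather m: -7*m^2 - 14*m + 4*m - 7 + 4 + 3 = -7*m^2 - 10*m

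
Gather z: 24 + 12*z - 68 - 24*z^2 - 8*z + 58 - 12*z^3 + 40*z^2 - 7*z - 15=-12*z^3 + 16*z^2 - 3*z - 1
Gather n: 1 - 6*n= 1 - 6*n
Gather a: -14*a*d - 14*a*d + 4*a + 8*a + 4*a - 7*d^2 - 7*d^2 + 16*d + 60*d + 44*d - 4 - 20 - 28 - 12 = a*(16 - 28*d) - 14*d^2 + 120*d - 64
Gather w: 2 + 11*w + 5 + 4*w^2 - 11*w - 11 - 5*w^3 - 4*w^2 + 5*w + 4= -5*w^3 + 5*w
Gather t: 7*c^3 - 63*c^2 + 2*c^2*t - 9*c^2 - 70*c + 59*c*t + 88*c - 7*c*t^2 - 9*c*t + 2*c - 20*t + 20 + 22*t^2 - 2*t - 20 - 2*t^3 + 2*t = 7*c^3 - 72*c^2 + 20*c - 2*t^3 + t^2*(22 - 7*c) + t*(2*c^2 + 50*c - 20)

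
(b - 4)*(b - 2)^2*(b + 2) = b^4 - 6*b^3 + 4*b^2 + 24*b - 32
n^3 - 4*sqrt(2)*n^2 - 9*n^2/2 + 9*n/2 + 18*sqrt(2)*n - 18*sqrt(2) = (n - 3)*(n - 3/2)*(n - 4*sqrt(2))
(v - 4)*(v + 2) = v^2 - 2*v - 8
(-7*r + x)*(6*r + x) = -42*r^2 - r*x + x^2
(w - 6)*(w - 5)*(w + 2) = w^3 - 9*w^2 + 8*w + 60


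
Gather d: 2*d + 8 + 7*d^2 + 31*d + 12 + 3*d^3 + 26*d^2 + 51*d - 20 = 3*d^3 + 33*d^2 + 84*d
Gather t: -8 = -8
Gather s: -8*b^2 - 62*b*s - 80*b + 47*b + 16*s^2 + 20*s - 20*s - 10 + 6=-8*b^2 - 62*b*s - 33*b + 16*s^2 - 4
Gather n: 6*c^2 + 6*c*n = 6*c^2 + 6*c*n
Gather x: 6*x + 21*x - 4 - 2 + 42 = 27*x + 36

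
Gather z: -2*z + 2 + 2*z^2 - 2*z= 2*z^2 - 4*z + 2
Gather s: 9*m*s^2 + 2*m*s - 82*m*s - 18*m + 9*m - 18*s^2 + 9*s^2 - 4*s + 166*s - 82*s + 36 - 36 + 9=-9*m + s^2*(9*m - 9) + s*(80 - 80*m) + 9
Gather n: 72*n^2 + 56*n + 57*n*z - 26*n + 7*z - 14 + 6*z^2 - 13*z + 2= 72*n^2 + n*(57*z + 30) + 6*z^2 - 6*z - 12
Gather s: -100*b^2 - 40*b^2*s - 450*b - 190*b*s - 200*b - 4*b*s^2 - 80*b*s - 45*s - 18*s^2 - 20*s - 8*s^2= -100*b^2 - 650*b + s^2*(-4*b - 26) + s*(-40*b^2 - 270*b - 65)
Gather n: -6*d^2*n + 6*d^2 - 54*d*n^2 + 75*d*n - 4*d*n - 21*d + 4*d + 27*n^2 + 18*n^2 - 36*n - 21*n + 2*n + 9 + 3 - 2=6*d^2 - 17*d + n^2*(45 - 54*d) + n*(-6*d^2 + 71*d - 55) + 10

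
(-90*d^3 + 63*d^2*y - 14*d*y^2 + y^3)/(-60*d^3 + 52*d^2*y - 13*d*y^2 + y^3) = (-3*d + y)/(-2*d + y)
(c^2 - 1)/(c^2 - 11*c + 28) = (c^2 - 1)/(c^2 - 11*c + 28)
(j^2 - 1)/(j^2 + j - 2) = (j + 1)/(j + 2)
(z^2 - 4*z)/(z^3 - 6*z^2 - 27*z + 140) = z/(z^2 - 2*z - 35)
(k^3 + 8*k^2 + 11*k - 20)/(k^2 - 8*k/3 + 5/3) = 3*(k^2 + 9*k + 20)/(3*k - 5)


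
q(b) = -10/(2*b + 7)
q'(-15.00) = 0.04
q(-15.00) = 0.43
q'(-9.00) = 0.17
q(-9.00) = 0.91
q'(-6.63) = 0.51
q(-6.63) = 1.60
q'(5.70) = 0.06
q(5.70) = -0.54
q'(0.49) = 0.31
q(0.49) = -1.25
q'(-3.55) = 2000.00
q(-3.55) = 100.00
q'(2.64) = 0.13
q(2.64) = -0.81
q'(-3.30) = 125.00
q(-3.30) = -25.00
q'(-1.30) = 1.03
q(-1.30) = -2.27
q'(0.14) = 0.38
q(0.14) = -1.37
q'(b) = 20/(2*b + 7)^2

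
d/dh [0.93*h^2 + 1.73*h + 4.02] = 1.86*h + 1.73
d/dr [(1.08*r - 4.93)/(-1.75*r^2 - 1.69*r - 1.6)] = (1.89*r^2 - 17.255*r - 10.0597)/(3.0625*r^4 + 5.915*r^3 + 8.4561*r^2 + 5.408*r + 2.56)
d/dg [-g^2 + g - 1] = 1 - 2*g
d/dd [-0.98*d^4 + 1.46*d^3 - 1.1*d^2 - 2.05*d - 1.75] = -3.92*d^3 + 4.38*d^2 - 2.2*d - 2.05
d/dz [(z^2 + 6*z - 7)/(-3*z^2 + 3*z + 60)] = (7*z^2 + 26*z + 127)/(3*(z^4 - 2*z^3 - 39*z^2 + 40*z + 400))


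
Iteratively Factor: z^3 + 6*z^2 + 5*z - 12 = (z + 4)*(z^2 + 2*z - 3) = (z - 1)*(z + 4)*(z + 3)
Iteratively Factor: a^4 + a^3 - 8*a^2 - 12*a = (a - 3)*(a^3 + 4*a^2 + 4*a) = (a - 3)*(a + 2)*(a^2 + 2*a) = (a - 3)*(a + 2)^2*(a)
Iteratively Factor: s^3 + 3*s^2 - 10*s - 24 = (s + 4)*(s^2 - s - 6) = (s + 2)*(s + 4)*(s - 3)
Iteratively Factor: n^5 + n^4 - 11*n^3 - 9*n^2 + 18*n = (n - 1)*(n^4 + 2*n^3 - 9*n^2 - 18*n) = (n - 1)*(n + 2)*(n^3 - 9*n) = n*(n - 1)*(n + 2)*(n^2 - 9) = n*(n - 3)*(n - 1)*(n + 2)*(n + 3)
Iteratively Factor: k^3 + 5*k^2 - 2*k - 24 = (k + 4)*(k^2 + k - 6) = (k + 3)*(k + 4)*(k - 2)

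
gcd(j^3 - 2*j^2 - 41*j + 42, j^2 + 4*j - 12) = j + 6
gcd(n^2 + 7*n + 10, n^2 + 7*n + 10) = n^2 + 7*n + 10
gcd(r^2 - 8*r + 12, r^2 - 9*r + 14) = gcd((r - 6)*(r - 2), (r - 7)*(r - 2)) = r - 2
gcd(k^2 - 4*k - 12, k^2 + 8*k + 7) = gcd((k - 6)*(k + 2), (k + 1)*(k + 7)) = 1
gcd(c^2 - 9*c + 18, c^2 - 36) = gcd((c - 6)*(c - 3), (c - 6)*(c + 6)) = c - 6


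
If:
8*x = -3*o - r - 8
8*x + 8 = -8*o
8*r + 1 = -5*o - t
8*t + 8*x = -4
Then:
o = -3/92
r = -15/92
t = 43/92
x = -89/92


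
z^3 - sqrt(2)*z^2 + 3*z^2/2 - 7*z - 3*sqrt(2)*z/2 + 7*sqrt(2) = (z - 2)*(z + 7/2)*(z - sqrt(2))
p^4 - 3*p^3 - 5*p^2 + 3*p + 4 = (p - 4)*(p - 1)*(p + 1)^2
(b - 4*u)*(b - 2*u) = b^2 - 6*b*u + 8*u^2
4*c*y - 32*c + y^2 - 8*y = (4*c + y)*(y - 8)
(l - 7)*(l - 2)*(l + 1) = l^3 - 8*l^2 + 5*l + 14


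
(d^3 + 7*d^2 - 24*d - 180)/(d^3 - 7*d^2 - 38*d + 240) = (d + 6)/(d - 8)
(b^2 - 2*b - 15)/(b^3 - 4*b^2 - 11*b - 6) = (-b^2 + 2*b + 15)/(-b^3 + 4*b^2 + 11*b + 6)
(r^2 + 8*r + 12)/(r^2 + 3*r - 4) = (r^2 + 8*r + 12)/(r^2 + 3*r - 4)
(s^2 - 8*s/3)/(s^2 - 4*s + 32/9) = 3*s/(3*s - 4)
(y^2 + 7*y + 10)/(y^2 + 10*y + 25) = (y + 2)/(y + 5)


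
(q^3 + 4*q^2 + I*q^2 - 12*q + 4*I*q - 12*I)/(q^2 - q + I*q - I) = (q^2 + 4*q - 12)/(q - 1)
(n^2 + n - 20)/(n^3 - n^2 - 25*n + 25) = (n - 4)/(n^2 - 6*n + 5)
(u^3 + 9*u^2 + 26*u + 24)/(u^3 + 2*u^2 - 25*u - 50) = (u^2 + 7*u + 12)/(u^2 - 25)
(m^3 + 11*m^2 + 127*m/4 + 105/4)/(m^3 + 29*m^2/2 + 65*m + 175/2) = (m + 3/2)/(m + 5)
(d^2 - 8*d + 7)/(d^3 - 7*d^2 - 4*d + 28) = (d - 1)/(d^2 - 4)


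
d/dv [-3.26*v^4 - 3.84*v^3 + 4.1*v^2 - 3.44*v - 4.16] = -13.04*v^3 - 11.52*v^2 + 8.2*v - 3.44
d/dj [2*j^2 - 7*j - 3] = 4*j - 7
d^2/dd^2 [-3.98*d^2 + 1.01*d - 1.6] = -7.96000000000000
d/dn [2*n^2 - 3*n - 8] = 4*n - 3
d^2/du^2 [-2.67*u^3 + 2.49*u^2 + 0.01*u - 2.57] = 4.98 - 16.02*u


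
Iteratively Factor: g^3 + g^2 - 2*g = (g + 2)*(g^2 - g) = g*(g + 2)*(g - 1)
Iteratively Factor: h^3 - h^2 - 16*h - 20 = (h + 2)*(h^2 - 3*h - 10) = (h + 2)^2*(h - 5)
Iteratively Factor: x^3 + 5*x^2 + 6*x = (x + 3)*(x^2 + 2*x) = x*(x + 3)*(x + 2)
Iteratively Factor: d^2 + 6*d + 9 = (d + 3)*(d + 3)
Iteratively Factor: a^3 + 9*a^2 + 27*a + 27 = (a + 3)*(a^2 + 6*a + 9) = (a + 3)^2*(a + 3)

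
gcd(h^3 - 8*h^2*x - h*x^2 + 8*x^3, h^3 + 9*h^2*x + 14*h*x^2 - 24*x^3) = -h + x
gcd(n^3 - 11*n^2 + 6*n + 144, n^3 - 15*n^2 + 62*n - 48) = n^2 - 14*n + 48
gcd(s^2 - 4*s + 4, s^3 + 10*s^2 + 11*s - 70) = s - 2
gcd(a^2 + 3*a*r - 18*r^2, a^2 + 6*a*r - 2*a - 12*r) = a + 6*r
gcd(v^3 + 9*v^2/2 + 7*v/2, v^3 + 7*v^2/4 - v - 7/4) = v + 1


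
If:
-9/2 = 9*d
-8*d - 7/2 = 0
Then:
No Solution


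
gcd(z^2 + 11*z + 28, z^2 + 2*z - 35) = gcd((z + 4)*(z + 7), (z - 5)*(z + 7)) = z + 7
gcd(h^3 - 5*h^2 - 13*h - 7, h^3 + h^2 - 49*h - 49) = h^2 - 6*h - 7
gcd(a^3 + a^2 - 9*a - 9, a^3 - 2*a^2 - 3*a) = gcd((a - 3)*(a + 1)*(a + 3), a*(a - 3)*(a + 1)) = a^2 - 2*a - 3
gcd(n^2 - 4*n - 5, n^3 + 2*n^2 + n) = n + 1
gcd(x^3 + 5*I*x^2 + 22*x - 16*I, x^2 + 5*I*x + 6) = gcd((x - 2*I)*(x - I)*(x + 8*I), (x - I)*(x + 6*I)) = x - I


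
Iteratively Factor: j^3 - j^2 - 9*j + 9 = (j - 1)*(j^2 - 9) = (j - 1)*(j + 3)*(j - 3)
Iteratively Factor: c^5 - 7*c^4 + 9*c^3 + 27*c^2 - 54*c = (c)*(c^4 - 7*c^3 + 9*c^2 + 27*c - 54) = c*(c + 2)*(c^3 - 9*c^2 + 27*c - 27) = c*(c - 3)*(c + 2)*(c^2 - 6*c + 9) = c*(c - 3)^2*(c + 2)*(c - 3)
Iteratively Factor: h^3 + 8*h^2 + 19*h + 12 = (h + 1)*(h^2 + 7*h + 12) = (h + 1)*(h + 3)*(h + 4)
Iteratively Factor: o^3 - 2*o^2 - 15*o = (o - 5)*(o^2 + 3*o) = (o - 5)*(o + 3)*(o)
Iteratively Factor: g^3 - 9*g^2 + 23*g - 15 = (g - 5)*(g^2 - 4*g + 3) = (g - 5)*(g - 1)*(g - 3)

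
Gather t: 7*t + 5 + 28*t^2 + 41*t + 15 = 28*t^2 + 48*t + 20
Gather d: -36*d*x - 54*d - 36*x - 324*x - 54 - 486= d*(-36*x - 54) - 360*x - 540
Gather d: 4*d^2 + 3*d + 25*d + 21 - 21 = 4*d^2 + 28*d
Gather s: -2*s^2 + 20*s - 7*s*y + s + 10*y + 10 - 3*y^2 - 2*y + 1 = -2*s^2 + s*(21 - 7*y) - 3*y^2 + 8*y + 11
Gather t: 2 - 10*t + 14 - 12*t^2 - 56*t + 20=-12*t^2 - 66*t + 36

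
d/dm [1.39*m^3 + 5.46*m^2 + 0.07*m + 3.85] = 4.17*m^2 + 10.92*m + 0.07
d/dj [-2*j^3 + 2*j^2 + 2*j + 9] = -6*j^2 + 4*j + 2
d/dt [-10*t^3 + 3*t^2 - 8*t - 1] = -30*t^2 + 6*t - 8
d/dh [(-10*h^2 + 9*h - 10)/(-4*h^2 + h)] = 2*(13*h^2 - 40*h + 5)/(h^2*(16*h^2 - 8*h + 1))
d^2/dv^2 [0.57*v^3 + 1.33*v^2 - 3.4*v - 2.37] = 3.42*v + 2.66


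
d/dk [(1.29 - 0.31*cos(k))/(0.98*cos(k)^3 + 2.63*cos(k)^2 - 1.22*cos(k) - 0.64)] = (-0.6076*cos(k)^3 + 2.9773*cos(k)^2 + 6.7854*cos(k) - 1.7722)*sin(k)/(0.9604*cos(k)^6 + 5.1548*cos(k)^5 + 4.5257*cos(k)^4 - 7.6716*cos(k)^3 - 1.878*cos(k)^2 + 1.5616*cos(k) + 0.4096)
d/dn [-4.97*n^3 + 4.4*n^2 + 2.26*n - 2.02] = -14.91*n^2 + 8.8*n + 2.26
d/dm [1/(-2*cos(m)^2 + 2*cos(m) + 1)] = 2*(sin(m) - sin(2*m))/(2*cos(m) - cos(2*m))^2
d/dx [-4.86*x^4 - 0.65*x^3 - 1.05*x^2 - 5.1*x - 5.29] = -19.44*x^3 - 1.95*x^2 - 2.1*x - 5.1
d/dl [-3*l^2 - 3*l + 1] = -6*l - 3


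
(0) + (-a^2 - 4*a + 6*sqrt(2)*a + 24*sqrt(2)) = -a^2 - 4*a + 6*sqrt(2)*a + 24*sqrt(2)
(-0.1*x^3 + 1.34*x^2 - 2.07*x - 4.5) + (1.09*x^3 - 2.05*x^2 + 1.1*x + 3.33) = 0.99*x^3 - 0.71*x^2 - 0.97*x - 1.17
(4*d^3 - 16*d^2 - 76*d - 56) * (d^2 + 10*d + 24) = 4*d^5 + 24*d^4 - 140*d^3 - 1200*d^2 - 2384*d - 1344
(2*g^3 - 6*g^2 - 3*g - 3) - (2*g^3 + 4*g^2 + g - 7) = -10*g^2 - 4*g + 4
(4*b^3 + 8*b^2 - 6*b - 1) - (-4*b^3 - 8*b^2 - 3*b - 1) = 8*b^3 + 16*b^2 - 3*b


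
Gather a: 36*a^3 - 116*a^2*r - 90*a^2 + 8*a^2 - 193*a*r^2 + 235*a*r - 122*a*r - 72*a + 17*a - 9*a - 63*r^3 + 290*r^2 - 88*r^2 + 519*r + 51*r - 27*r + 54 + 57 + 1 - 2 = 36*a^3 + a^2*(-116*r - 82) + a*(-193*r^2 + 113*r - 64) - 63*r^3 + 202*r^2 + 543*r + 110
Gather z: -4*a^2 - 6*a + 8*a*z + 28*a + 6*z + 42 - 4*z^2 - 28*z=-4*a^2 + 22*a - 4*z^2 + z*(8*a - 22) + 42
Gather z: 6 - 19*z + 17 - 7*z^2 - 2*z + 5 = -7*z^2 - 21*z + 28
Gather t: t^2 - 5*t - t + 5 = t^2 - 6*t + 5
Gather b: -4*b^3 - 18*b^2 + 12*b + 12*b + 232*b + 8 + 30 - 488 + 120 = -4*b^3 - 18*b^2 + 256*b - 330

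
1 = 1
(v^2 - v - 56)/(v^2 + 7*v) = (v - 8)/v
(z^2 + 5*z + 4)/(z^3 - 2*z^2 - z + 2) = (z + 4)/(z^2 - 3*z + 2)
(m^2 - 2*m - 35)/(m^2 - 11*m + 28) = (m + 5)/(m - 4)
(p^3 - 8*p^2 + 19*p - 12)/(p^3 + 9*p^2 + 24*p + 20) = (p^3 - 8*p^2 + 19*p - 12)/(p^3 + 9*p^2 + 24*p + 20)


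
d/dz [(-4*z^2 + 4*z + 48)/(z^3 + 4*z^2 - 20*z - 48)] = 4*(z^2 + 6*z + 12)/(z^4 + 16*z^3 + 88*z^2 + 192*z + 144)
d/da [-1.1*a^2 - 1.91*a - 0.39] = -2.2*a - 1.91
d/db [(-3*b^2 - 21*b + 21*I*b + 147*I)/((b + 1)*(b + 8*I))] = (b^2*(18 - 45*I) - 342*I*b + 1008 - 315*I)/(b^4 + b^3*(2 + 16*I) + b^2*(-63 + 32*I) + b*(-128 + 16*I) - 64)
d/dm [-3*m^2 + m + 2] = 1 - 6*m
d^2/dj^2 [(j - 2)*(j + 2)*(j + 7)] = 6*j + 14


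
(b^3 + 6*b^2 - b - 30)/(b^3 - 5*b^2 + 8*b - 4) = (b^2 + 8*b + 15)/(b^2 - 3*b + 2)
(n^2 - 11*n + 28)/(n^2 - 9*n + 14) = (n - 4)/(n - 2)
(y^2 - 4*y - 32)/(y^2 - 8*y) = (y + 4)/y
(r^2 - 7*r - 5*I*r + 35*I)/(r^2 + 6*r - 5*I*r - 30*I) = (r - 7)/(r + 6)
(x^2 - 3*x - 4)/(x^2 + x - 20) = (x + 1)/(x + 5)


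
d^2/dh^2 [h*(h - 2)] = 2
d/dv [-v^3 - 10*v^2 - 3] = v*(-3*v - 20)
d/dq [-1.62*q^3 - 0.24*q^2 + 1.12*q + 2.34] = -4.86*q^2 - 0.48*q + 1.12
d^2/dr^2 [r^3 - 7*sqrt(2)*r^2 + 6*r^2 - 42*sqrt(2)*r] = 6*r - 14*sqrt(2) + 12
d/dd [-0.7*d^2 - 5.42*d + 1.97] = -1.4*d - 5.42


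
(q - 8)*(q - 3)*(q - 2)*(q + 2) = q^4 - 11*q^3 + 20*q^2 + 44*q - 96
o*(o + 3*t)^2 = o^3 + 6*o^2*t + 9*o*t^2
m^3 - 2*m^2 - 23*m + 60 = (m - 4)*(m - 3)*(m + 5)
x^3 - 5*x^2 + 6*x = x*(x - 3)*(x - 2)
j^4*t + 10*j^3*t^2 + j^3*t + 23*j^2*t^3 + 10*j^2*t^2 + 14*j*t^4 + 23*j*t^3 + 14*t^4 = (j + t)*(j + 2*t)*(j + 7*t)*(j*t + t)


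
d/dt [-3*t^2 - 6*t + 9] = -6*t - 6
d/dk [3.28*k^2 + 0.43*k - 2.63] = 6.56*k + 0.43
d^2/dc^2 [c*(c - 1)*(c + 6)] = 6*c + 10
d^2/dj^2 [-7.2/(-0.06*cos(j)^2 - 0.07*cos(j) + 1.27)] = (-0.10368*(1 - cos(j)^2)^2 - 0.09072*cos(j)^3 - 2.28168*cos(j)^2 - 0.45864*cos(j) + 1.27152)/(0.06*cos(j)^2 + 0.07*cos(j) - 1.27)^3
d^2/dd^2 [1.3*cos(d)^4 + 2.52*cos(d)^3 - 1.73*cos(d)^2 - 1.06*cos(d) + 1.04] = -20.8*cos(d)^4 - 22.68*cos(d)^3 + 22.52*cos(d)^2 + 16.18*cos(d) - 3.45999999999999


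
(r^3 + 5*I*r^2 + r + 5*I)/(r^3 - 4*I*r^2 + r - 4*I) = (r + 5*I)/(r - 4*I)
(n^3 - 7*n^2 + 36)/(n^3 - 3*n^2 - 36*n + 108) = (n + 2)/(n + 6)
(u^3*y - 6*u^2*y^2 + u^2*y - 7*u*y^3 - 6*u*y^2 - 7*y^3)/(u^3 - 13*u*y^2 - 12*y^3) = y*(-u^2 + 7*u*y - u + 7*y)/(-u^2 + u*y + 12*y^2)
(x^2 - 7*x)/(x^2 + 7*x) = (x - 7)/(x + 7)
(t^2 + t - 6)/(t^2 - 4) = (t + 3)/(t + 2)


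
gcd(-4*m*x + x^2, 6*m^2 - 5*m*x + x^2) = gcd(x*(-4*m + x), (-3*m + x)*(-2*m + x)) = 1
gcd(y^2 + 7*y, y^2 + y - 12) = 1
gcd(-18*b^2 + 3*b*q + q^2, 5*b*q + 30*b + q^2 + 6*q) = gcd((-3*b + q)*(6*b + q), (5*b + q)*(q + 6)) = 1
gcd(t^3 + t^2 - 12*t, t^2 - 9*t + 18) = t - 3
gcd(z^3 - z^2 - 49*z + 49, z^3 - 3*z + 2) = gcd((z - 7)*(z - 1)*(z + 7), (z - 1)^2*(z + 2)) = z - 1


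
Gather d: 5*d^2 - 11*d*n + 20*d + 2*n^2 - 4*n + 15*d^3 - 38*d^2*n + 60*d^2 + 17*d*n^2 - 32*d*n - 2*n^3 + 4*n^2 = 15*d^3 + d^2*(65 - 38*n) + d*(17*n^2 - 43*n + 20) - 2*n^3 + 6*n^2 - 4*n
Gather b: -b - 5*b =-6*b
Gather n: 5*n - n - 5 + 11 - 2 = 4*n + 4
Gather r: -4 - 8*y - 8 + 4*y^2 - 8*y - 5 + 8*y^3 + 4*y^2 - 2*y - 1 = 8*y^3 + 8*y^2 - 18*y - 18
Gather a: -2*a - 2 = -2*a - 2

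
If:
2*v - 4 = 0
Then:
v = 2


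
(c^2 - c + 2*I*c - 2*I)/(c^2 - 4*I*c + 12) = (c - 1)/(c - 6*I)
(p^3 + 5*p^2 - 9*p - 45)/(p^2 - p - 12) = (p^2 + 2*p - 15)/(p - 4)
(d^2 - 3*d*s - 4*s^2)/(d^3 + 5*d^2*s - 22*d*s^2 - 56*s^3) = (d + s)/(d^2 + 9*d*s + 14*s^2)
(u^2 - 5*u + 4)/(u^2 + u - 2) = (u - 4)/(u + 2)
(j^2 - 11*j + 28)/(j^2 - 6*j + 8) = (j - 7)/(j - 2)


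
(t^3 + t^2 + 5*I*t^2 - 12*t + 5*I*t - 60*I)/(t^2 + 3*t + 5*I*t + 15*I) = (t^2 + t - 12)/(t + 3)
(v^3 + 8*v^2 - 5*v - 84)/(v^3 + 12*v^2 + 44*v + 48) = (v^2 + 4*v - 21)/(v^2 + 8*v + 12)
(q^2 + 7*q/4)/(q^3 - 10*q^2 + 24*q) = (q + 7/4)/(q^2 - 10*q + 24)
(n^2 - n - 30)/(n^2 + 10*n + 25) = (n - 6)/(n + 5)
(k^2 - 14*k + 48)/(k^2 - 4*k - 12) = (k - 8)/(k + 2)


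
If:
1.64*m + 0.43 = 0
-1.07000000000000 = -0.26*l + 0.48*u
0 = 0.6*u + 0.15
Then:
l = 3.65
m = -0.26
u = -0.25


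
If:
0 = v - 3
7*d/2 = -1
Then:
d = -2/7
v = 3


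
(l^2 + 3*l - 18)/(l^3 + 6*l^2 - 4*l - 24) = (l - 3)/(l^2 - 4)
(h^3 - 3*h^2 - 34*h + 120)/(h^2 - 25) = (h^2 + 2*h - 24)/(h + 5)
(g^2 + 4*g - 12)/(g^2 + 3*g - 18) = (g - 2)/(g - 3)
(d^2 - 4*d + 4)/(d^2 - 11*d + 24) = (d^2 - 4*d + 4)/(d^2 - 11*d + 24)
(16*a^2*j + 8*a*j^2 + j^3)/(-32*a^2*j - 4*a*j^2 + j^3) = (-4*a - j)/(8*a - j)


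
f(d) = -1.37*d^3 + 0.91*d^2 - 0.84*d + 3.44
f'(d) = -4.11*d^2 + 1.82*d - 0.84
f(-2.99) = 50.71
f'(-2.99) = -43.03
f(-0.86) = 5.71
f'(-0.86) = -5.44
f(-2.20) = 24.28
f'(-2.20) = -24.74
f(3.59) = -51.23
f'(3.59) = -47.28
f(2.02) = -5.84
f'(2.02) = -13.93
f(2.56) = -15.73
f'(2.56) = -23.12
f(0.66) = 2.89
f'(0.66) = -1.43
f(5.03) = -152.11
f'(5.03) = -95.67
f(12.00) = -2242.96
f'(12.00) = -570.84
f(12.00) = -2242.96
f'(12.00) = -570.84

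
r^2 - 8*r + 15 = (r - 5)*(r - 3)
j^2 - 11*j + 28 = (j - 7)*(j - 4)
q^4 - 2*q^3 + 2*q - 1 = (q - 1)^3*(q + 1)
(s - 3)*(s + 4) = s^2 + s - 12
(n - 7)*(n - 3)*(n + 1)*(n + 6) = n^4 - 3*n^3 - 43*n^2 + 87*n + 126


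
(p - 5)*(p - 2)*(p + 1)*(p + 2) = p^4 - 4*p^3 - 9*p^2 + 16*p + 20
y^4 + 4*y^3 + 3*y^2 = y^2*(y + 1)*(y + 3)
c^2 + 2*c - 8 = (c - 2)*(c + 4)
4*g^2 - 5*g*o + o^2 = (-4*g + o)*(-g + o)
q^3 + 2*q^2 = q^2*(q + 2)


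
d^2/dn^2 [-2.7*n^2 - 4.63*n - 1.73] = -5.40000000000000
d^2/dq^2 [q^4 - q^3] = 6*q*(2*q - 1)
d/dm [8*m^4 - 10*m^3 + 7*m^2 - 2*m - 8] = 32*m^3 - 30*m^2 + 14*m - 2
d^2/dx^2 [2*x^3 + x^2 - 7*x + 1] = 12*x + 2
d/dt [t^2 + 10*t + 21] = 2*t + 10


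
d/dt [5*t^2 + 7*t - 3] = 10*t + 7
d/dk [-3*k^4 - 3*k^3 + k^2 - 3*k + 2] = -12*k^3 - 9*k^2 + 2*k - 3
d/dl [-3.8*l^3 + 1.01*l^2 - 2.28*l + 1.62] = -11.4*l^2 + 2.02*l - 2.28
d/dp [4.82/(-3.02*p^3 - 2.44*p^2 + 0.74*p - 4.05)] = (43.6692*p^2 + 23.5216*p - 3.5668)/(3.02*p^3 + 2.44*p^2 - 0.74*p + 4.05)^2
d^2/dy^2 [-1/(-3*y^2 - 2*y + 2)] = 2*(-9*y^2 - 6*y + 4*(3*y + 1)^2 + 6)/(3*y^2 + 2*y - 2)^3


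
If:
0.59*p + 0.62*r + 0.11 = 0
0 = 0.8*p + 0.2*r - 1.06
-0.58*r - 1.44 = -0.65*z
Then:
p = 1.80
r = -1.89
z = 0.53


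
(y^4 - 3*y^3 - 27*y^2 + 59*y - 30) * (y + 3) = y^5 - 36*y^3 - 22*y^2 + 147*y - 90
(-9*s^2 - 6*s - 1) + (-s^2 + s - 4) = -10*s^2 - 5*s - 5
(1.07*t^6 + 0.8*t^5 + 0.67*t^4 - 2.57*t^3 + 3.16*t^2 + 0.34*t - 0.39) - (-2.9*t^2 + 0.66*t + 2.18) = 1.07*t^6 + 0.8*t^5 + 0.67*t^4 - 2.57*t^3 + 6.06*t^2 - 0.32*t - 2.57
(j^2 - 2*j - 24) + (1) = j^2 - 2*j - 23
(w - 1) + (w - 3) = 2*w - 4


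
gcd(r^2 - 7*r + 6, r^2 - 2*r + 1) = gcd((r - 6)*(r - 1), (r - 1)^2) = r - 1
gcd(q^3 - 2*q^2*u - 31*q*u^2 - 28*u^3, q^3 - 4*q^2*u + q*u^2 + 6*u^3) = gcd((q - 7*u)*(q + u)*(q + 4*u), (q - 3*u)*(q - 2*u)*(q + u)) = q + u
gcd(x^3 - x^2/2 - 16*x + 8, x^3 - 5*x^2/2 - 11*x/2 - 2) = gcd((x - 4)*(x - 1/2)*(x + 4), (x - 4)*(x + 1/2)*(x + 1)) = x - 4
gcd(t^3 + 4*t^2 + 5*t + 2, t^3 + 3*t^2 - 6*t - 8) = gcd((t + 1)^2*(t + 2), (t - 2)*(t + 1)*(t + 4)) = t + 1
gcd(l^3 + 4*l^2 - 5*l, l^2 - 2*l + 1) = l - 1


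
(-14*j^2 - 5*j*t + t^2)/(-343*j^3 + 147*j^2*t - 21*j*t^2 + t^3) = (2*j + t)/(49*j^2 - 14*j*t + t^2)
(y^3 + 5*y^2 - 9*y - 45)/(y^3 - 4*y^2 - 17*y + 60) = (y^2 + 8*y + 15)/(y^2 - y - 20)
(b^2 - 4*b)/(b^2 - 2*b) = (b - 4)/(b - 2)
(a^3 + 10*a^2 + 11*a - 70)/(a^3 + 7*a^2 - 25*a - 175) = (a - 2)/(a - 5)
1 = 1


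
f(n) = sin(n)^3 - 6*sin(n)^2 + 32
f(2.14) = 28.34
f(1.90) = 27.47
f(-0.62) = 29.78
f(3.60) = 30.74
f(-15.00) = 29.19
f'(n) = 3*sin(n)^2*cos(n) - 12*sin(n)*cos(n)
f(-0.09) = 31.95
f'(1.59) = 0.17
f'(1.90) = 2.80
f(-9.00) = 30.91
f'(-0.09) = 1.10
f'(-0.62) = 6.50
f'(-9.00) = -4.97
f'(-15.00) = -6.89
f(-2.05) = 26.58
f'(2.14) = 4.30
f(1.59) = 27.00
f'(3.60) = -5.29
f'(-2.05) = -6.00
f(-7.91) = 25.02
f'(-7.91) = -0.84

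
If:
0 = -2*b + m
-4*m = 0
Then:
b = 0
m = 0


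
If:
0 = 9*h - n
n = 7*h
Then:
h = 0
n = 0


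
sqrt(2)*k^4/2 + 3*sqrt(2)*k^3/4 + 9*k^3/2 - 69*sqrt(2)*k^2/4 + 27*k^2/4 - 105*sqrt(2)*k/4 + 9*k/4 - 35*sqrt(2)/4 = (k + 1/2)*(k - 5*sqrt(2)/2)*(k + 7*sqrt(2))*(sqrt(2)*k/2 + sqrt(2)/2)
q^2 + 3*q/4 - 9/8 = (q - 3/4)*(q + 3/2)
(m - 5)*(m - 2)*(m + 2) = m^3 - 5*m^2 - 4*m + 20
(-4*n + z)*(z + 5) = -4*n*z - 20*n + z^2 + 5*z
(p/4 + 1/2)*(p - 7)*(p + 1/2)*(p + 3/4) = p^4/4 - 15*p^3/16 - 159*p^2/32 - 155*p/32 - 21/16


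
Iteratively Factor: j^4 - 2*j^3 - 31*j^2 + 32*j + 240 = (j + 3)*(j^3 - 5*j^2 - 16*j + 80) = (j + 3)*(j + 4)*(j^2 - 9*j + 20) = (j - 5)*(j + 3)*(j + 4)*(j - 4)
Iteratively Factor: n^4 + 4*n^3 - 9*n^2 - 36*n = (n - 3)*(n^3 + 7*n^2 + 12*n) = (n - 3)*(n + 4)*(n^2 + 3*n) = (n - 3)*(n + 3)*(n + 4)*(n)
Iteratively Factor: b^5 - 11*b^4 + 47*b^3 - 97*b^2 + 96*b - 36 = (b - 3)*(b^4 - 8*b^3 + 23*b^2 - 28*b + 12) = (b - 3)*(b - 2)*(b^3 - 6*b^2 + 11*b - 6) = (b - 3)*(b - 2)^2*(b^2 - 4*b + 3) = (b - 3)*(b - 2)^2*(b - 1)*(b - 3)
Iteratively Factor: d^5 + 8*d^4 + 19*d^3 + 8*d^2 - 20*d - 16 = (d + 2)*(d^4 + 6*d^3 + 7*d^2 - 6*d - 8) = (d + 1)*(d + 2)*(d^3 + 5*d^2 + 2*d - 8) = (d + 1)*(d + 2)^2*(d^2 + 3*d - 4) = (d + 1)*(d + 2)^2*(d + 4)*(d - 1)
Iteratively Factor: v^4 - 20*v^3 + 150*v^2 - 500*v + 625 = (v - 5)*(v^3 - 15*v^2 + 75*v - 125) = (v - 5)^2*(v^2 - 10*v + 25) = (v - 5)^3*(v - 5)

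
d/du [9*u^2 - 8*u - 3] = 18*u - 8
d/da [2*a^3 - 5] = 6*a^2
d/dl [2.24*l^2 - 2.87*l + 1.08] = 4.48*l - 2.87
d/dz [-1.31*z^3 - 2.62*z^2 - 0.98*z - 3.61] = -3.93*z^2 - 5.24*z - 0.98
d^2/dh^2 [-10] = 0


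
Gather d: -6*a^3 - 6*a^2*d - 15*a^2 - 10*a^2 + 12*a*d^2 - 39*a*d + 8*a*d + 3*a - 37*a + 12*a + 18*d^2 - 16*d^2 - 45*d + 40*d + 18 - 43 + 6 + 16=-6*a^3 - 25*a^2 - 22*a + d^2*(12*a + 2) + d*(-6*a^2 - 31*a - 5) - 3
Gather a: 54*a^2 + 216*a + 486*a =54*a^2 + 702*a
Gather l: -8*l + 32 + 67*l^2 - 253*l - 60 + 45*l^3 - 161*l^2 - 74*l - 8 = 45*l^3 - 94*l^2 - 335*l - 36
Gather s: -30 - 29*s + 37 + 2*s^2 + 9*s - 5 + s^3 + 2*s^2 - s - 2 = s^3 + 4*s^2 - 21*s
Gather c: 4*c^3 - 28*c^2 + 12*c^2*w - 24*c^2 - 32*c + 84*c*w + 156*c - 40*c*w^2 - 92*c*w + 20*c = 4*c^3 + c^2*(12*w - 52) + c*(-40*w^2 - 8*w + 144)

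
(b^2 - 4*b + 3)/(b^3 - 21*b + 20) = (b - 3)/(b^2 + b - 20)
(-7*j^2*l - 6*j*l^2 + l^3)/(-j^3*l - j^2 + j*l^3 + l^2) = l*(7*j - l)/(j^2*l - j*l^2 + j - l)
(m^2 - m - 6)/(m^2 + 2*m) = (m - 3)/m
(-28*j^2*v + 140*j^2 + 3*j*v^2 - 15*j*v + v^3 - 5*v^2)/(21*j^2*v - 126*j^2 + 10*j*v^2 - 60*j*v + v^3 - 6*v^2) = (-4*j*v + 20*j + v^2 - 5*v)/(3*j*v - 18*j + v^2 - 6*v)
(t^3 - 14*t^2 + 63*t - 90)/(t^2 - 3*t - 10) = (t^2 - 9*t + 18)/(t + 2)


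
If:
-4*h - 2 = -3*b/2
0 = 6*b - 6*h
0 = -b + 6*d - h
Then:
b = -4/5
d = -4/15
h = -4/5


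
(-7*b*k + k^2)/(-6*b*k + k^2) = (7*b - k)/(6*b - k)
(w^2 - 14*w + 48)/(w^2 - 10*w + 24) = (w - 8)/(w - 4)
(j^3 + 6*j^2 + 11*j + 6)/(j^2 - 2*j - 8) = (j^2 + 4*j + 3)/(j - 4)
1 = 1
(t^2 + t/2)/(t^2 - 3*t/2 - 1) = t/(t - 2)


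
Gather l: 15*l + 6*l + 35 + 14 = 21*l + 49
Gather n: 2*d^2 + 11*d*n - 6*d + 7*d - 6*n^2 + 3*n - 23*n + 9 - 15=2*d^2 + d - 6*n^2 + n*(11*d - 20) - 6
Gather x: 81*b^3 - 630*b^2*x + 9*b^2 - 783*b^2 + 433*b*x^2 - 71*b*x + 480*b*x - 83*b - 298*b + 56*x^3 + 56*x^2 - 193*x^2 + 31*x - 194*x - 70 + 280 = 81*b^3 - 774*b^2 - 381*b + 56*x^3 + x^2*(433*b - 137) + x*(-630*b^2 + 409*b - 163) + 210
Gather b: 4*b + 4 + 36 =4*b + 40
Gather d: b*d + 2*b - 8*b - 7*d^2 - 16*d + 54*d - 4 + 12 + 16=-6*b - 7*d^2 + d*(b + 38) + 24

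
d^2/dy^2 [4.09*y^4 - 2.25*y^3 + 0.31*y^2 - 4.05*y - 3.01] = 49.08*y^2 - 13.5*y + 0.62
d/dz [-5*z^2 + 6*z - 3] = 6 - 10*z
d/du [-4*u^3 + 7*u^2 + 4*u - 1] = -12*u^2 + 14*u + 4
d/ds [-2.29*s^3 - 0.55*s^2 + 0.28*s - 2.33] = -6.87*s^2 - 1.1*s + 0.28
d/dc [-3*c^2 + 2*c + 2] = 2 - 6*c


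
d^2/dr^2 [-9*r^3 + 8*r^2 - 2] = 16 - 54*r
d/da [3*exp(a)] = 3*exp(a)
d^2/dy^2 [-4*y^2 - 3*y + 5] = -8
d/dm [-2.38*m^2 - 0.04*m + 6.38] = -4.76*m - 0.04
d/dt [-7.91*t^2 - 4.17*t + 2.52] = -15.82*t - 4.17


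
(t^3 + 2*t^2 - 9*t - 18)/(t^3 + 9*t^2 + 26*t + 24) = (t - 3)/(t + 4)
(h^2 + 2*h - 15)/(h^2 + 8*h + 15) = (h - 3)/(h + 3)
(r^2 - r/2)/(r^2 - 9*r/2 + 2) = r/(r - 4)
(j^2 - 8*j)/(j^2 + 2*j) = (j - 8)/(j + 2)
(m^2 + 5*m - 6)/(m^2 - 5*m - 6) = (-m^2 - 5*m + 6)/(-m^2 + 5*m + 6)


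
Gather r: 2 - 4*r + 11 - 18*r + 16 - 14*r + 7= 36 - 36*r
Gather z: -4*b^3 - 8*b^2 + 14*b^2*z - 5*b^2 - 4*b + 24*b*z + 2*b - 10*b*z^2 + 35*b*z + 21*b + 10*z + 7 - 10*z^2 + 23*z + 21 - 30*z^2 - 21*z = -4*b^3 - 13*b^2 + 19*b + z^2*(-10*b - 40) + z*(14*b^2 + 59*b + 12) + 28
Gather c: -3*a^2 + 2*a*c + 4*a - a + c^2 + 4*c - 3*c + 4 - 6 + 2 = -3*a^2 + 3*a + c^2 + c*(2*a + 1)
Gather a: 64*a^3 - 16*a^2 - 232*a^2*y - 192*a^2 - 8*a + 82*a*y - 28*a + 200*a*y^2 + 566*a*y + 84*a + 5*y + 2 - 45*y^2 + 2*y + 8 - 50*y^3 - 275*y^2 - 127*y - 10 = 64*a^3 + a^2*(-232*y - 208) + a*(200*y^2 + 648*y + 48) - 50*y^3 - 320*y^2 - 120*y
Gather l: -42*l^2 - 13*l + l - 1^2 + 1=-42*l^2 - 12*l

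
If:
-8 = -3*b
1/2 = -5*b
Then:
No Solution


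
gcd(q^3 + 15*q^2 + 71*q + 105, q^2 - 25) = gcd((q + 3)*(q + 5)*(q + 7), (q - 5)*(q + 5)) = q + 5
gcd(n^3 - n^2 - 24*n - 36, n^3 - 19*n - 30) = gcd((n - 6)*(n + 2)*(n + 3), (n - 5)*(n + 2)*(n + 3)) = n^2 + 5*n + 6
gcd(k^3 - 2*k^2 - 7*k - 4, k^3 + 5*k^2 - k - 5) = k + 1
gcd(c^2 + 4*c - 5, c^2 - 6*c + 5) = c - 1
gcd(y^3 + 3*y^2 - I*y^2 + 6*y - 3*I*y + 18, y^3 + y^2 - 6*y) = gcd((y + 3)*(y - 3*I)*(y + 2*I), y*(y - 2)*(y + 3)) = y + 3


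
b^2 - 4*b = b*(b - 4)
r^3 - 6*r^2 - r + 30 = (r - 5)*(r - 3)*(r + 2)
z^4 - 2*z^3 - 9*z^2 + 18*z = z*(z - 3)*(z - 2)*(z + 3)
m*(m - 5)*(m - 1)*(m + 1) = m^4 - 5*m^3 - m^2 + 5*m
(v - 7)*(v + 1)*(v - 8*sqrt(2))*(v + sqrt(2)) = v^4 - 7*sqrt(2)*v^3 - 6*v^3 - 23*v^2 + 42*sqrt(2)*v^2 + 49*sqrt(2)*v + 96*v + 112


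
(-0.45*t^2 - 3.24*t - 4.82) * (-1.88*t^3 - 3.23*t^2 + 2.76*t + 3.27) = 0.846*t^5 + 7.5447*t^4 + 18.2848*t^3 + 5.1547*t^2 - 23.898*t - 15.7614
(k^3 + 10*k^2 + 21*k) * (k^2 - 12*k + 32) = k^5 - 2*k^4 - 67*k^3 + 68*k^2 + 672*k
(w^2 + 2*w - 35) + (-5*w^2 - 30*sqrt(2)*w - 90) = -4*w^2 - 30*sqrt(2)*w + 2*w - 125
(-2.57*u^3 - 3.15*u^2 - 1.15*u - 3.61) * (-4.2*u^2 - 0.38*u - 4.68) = 10.794*u^5 + 14.2066*u^4 + 18.0546*u^3 + 30.341*u^2 + 6.7538*u + 16.8948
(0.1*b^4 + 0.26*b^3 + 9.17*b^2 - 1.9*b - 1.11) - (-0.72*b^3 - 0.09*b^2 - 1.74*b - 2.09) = 0.1*b^4 + 0.98*b^3 + 9.26*b^2 - 0.16*b + 0.98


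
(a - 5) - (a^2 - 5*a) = -a^2 + 6*a - 5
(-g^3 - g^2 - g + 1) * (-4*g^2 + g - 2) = 4*g^5 + 3*g^4 + 5*g^3 - 3*g^2 + 3*g - 2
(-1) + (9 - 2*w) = 8 - 2*w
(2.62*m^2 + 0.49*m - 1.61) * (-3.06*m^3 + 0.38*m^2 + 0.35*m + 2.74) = -8.0172*m^5 - 0.5038*m^4 + 6.0298*m^3 + 6.7385*m^2 + 0.7791*m - 4.4114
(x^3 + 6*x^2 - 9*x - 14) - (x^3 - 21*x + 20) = 6*x^2 + 12*x - 34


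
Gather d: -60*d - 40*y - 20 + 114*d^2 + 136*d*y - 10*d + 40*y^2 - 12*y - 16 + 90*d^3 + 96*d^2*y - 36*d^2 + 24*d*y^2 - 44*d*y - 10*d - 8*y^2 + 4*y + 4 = 90*d^3 + d^2*(96*y + 78) + d*(24*y^2 + 92*y - 80) + 32*y^2 - 48*y - 32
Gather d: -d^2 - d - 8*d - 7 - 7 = -d^2 - 9*d - 14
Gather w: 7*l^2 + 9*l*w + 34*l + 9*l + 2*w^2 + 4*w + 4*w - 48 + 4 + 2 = 7*l^2 + 43*l + 2*w^2 + w*(9*l + 8) - 42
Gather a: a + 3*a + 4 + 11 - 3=4*a + 12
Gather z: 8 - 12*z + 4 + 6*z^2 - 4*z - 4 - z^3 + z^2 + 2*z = -z^3 + 7*z^2 - 14*z + 8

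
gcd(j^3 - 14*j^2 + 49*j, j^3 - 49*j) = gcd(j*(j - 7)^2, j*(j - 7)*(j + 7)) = j^2 - 7*j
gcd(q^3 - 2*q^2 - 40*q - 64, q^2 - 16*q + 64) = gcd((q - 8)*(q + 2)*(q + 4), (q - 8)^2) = q - 8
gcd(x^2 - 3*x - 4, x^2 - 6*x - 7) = x + 1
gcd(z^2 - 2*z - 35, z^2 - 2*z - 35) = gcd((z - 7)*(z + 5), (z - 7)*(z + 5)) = z^2 - 2*z - 35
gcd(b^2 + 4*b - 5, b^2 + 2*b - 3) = b - 1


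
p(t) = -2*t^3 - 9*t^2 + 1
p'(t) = -6*t^2 - 18*t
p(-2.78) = -25.59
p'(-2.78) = 3.67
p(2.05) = -54.05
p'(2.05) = -62.12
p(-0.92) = -5.06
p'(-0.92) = 11.48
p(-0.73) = -3.02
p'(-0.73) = 9.94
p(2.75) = -108.66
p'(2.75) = -94.88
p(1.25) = -16.97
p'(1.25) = -31.88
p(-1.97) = -18.64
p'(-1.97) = 12.17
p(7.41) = -1306.91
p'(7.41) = -462.83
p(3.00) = -134.00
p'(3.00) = -108.00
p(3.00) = -134.00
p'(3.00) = -108.00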